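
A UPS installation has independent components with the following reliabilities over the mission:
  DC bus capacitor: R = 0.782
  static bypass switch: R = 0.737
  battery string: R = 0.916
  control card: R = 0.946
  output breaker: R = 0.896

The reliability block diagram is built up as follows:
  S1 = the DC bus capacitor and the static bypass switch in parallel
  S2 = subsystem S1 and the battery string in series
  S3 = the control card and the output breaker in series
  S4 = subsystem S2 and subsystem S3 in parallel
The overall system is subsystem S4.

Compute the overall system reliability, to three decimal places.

0.979

Parallel (DC bus capacitor and static bypass switch): 1 − (1 − 0.78200)(1 − 0.73700) = 0.94267
Series ([0.94267] and battery string): 0.94267 × 0.91600 = 0.86349
Series (control card and output breaker): 0.94600 × 0.89600 = 0.84762
Parallel ([0.86349] and [0.84762]): 1 − (1 − 0.86349)(1 − 0.84762) = 0.979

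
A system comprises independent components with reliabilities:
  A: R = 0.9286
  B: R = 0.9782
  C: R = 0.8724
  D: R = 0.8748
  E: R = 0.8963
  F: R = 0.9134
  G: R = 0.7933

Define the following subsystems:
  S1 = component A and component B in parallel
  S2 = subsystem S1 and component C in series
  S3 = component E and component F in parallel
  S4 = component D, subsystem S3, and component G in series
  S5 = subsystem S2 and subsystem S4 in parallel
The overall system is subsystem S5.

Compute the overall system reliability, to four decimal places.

0.9597

Parallel (A and B): 1 − (1 − 0.928600)(1 − 0.978200) = 0.998443
Series ([0.998443] and C): 0.998443 × 0.872400 = 0.871042
Parallel (E and F): 1 − (1 − 0.896300)(1 − 0.913400) = 0.991020
Series (D, [0.991020], and G): 0.874800 × 0.991020 × 0.793300 = 0.687747
Parallel ([0.871042] and [0.687747]): 1 − (1 − 0.871042)(1 − 0.687747) = 0.9597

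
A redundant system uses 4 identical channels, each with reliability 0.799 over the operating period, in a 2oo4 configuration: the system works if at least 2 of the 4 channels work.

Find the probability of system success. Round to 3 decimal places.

R = Σ_{i=2}^{4} C(4,i) p^i (1−p)^{4−i} with p = 0.799
C(4,2)·0.799^2·0.201^2 = 0.15475
C(4,3)·0.799^3·0.201^1 = 0.41011
C(4,4)·0.799^4·0.201^0 = 0.40756
Sum = 0.972

0.972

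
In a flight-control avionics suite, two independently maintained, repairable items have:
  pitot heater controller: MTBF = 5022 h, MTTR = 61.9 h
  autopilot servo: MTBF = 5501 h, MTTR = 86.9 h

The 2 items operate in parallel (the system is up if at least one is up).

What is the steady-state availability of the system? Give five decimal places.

A(pitot heater controller) = MTBF/(MTBF+MTTR) = 5022/(5022+61.9) = 0.987824
A(autopilot servo) = MTBF/(MTBF+MTTR) = 5501/(5501+86.9) = 0.984449
Parallel availability: 1 − (1 − 0.987824)(1 − 0.984449) = 0.99981

0.99981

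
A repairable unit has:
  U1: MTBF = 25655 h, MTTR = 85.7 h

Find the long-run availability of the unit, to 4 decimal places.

A(U1) = MTBF/(MTBF+MTTR) = 25655/(25655+85.7) = 0.9967

0.9967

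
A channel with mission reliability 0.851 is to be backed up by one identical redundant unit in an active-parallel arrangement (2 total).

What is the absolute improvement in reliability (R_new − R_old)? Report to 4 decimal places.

R_before = 0.851
R_after = 1 − (1 − 0.851)^2 = 0.9778
ΔR = 0.9778 − 0.851 = 0.1268

0.1268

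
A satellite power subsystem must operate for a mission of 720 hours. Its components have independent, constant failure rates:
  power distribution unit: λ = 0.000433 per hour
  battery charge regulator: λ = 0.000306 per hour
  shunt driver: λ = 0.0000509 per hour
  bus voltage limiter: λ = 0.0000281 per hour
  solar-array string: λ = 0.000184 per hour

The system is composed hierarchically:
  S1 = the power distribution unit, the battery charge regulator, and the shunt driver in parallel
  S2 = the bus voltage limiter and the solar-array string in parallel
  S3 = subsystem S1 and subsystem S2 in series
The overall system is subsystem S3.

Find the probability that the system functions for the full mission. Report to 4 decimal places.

R(power distribution unit) = exp(−0.000433 × 720) = 0.732157
R(battery charge regulator) = exp(−0.000306 × 720) = 0.802262
R(shunt driver) = exp(−0.0000509 × 720) = 0.964015
R(bus voltage limiter) = exp(−0.0000281 × 720) = 0.979971
R(solar-array string) = exp(−0.000184 × 720) = 0.875920
Parallel (power distribution unit, battery charge regulator, and shunt driver): 1 − (1 − 0.732157)(1 − 0.802262)(1 − 0.964015) = 0.998094
Parallel (bus voltage limiter and solar-array string): 1 − (1 − 0.979971)(1 − 0.875920) = 0.997515
Series ([0.998094] and [0.997515]): 0.998094 × 0.997515 = 0.9956

0.9956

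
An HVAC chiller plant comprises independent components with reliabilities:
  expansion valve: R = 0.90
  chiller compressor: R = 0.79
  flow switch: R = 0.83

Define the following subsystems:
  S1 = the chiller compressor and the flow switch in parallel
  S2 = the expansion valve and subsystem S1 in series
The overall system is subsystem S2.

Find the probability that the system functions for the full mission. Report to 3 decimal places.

Parallel (chiller compressor and flow switch): 1 − (1 − 0.79000)(1 − 0.83000) = 0.96430
Series (expansion valve and [0.96430]): 0.90000 × 0.96430 = 0.868

0.868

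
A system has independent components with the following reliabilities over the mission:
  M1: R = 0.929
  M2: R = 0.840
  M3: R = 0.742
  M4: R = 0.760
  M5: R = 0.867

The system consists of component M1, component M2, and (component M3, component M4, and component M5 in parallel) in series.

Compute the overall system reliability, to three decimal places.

Parallel (M3, M4, and M5): 1 − (1 − 0.74200)(1 − 0.76000)(1 − 0.86700) = 0.99176
Series (M1, M2, and [0.99176]): 0.92900 × 0.84000 × 0.99176 = 0.774

0.774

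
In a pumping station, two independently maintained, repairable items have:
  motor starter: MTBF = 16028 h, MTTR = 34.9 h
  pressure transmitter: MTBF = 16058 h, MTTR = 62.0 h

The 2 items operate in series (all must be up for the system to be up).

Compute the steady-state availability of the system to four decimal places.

A(motor starter) = MTBF/(MTBF+MTTR) = 16028/(16028+34.9) = 0.997827
A(pressure transmitter) = MTBF/(MTBF+MTTR) = 16058/(16058+62.0) = 0.996154
Series availability: 0.997827 × 0.996154 = 0.9940

0.9940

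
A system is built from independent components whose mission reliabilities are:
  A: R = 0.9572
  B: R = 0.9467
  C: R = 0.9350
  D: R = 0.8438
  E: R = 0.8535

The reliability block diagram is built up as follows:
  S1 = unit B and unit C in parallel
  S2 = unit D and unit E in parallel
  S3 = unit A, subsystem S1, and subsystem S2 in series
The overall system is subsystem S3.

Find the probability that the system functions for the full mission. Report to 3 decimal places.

Parallel (B and C): 1 − (1 − 0.94670)(1 − 0.93500) = 0.99654
Parallel (D and E): 1 − (1 − 0.84380)(1 − 0.85350) = 0.97712
Series (A, [0.99654], and [0.97712]): 0.95720 × 0.99654 × 0.97712 = 0.932

0.932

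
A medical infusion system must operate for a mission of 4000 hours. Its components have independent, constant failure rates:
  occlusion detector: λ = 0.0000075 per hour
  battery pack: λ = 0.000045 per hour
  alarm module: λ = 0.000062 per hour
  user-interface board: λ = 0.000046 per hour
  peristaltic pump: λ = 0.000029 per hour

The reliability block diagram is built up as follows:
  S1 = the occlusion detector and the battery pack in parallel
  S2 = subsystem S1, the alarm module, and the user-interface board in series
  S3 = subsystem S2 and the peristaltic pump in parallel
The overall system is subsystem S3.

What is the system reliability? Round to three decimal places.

0.961

R(occlusion detector) = exp(−0.0000075 × 4000) = 0.97045
R(battery pack) = exp(−0.000045 × 4000) = 0.83527
R(alarm module) = exp(−0.000062 × 4000) = 0.78036
R(user-interface board) = exp(−0.000046 × 4000) = 0.83194
R(peristaltic pump) = exp(−0.000029 × 4000) = 0.89048
Parallel (occlusion detector and battery pack): 1 − (1 − 0.97045)(1 − 0.83527) = 0.99513
Series ([0.99513], alarm module, and user-interface board): 0.99513 × 0.78036 × 0.83194 = 0.64605
Parallel ([0.64605] and peristaltic pump): 1 − (1 − 0.64605)(1 − 0.89048) = 0.961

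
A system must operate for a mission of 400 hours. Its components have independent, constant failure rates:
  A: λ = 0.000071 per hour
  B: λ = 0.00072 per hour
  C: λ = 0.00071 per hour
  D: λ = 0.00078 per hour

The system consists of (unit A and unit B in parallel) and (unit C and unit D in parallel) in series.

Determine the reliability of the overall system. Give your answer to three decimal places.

R(A) = exp(−0.000071 × 400) = 0.97200
R(B) = exp(−0.00072 × 400) = 0.74976
R(C) = exp(−0.00071 × 400) = 0.75277
R(D) = exp(−0.00078 × 400) = 0.73198
Parallel (A and B): 1 − (1 − 0.97200)(1 − 0.74976) = 0.99299
Parallel (C and D): 1 − (1 − 0.75277)(1 − 0.73198) = 0.93374
Series ([0.99299] and [0.93374]): 0.99299 × 0.93374 = 0.927

0.927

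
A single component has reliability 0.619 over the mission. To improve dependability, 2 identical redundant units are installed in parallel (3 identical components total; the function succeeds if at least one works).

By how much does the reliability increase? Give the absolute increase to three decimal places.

R_before = 0.619
R_after = 1 − (1 − 0.619)^3 = 0.945
ΔR = 0.945 − 0.619 = 0.326

0.326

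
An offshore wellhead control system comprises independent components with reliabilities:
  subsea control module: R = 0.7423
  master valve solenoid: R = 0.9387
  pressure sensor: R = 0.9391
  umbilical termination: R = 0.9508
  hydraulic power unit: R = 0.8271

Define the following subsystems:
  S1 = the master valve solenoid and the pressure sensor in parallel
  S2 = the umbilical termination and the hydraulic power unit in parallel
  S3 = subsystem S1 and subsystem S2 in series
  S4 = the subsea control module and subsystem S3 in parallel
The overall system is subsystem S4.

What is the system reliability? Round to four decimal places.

0.9969

Parallel (master valve solenoid and pressure sensor): 1 − (1 − 0.938700)(1 − 0.939100) = 0.996267
Parallel (umbilical termination and hydraulic power unit): 1 − (1 − 0.950800)(1 − 0.827100) = 0.991493
Series ([0.996267] and [0.991493]): 0.996267 × 0.991493 = 0.987792
Parallel (subsea control module and [0.987792]): 1 − (1 − 0.742300)(1 − 0.987792) = 0.9969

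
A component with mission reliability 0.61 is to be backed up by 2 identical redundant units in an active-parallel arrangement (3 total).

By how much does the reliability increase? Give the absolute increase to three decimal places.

R_before = 0.61
R_after = 1 − (1 − 0.61)^3 = 0.941
ΔR = 0.941 − 0.61 = 0.331

0.331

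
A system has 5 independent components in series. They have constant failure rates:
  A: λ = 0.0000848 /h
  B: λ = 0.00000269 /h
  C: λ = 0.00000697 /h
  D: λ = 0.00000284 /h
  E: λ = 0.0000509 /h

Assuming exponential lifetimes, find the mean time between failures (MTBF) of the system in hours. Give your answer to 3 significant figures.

6750

Series of exponential components: λ_sys = Σ λ_i
λ_sys = 0.0000848 + 0.00000269 + 0.00000697 + 0.00000284 + 0.0000509 = 1.4820e-04 /h
MTBF = 1 / λ_sys = 6750 h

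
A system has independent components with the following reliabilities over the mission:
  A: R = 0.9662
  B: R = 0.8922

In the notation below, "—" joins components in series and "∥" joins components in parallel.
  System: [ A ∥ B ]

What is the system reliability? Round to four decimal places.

Parallel (A and B): 1 − (1 − 0.966200)(1 − 0.892200) = 0.9964

0.9964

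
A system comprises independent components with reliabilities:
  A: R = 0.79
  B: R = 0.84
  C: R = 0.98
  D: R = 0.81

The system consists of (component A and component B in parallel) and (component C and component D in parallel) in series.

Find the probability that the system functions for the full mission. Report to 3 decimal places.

0.963

Parallel (A and B): 1 − (1 − 0.79000)(1 − 0.84000) = 0.96640
Parallel (C and D): 1 − (1 − 0.98000)(1 − 0.81000) = 0.99620
Series ([0.96640] and [0.99620]): 0.96640 × 0.99620 = 0.963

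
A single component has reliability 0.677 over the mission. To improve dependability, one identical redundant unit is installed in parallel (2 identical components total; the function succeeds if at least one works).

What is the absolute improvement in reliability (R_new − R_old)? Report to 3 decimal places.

0.219

R_before = 0.677
R_after = 1 − (1 − 0.677)^2 = 0.896
ΔR = 0.896 − 0.677 = 0.219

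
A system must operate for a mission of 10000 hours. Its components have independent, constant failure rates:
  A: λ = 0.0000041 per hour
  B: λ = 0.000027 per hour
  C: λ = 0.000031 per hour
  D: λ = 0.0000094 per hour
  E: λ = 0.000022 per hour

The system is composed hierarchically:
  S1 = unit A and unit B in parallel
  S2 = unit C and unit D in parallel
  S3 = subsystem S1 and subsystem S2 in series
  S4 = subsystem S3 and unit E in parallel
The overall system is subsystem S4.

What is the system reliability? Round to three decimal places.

R(A) = exp(−0.0000041 × 10000) = 0.95983
R(B) = exp(−0.000027 × 10000) = 0.76338
R(C) = exp(−0.000031 × 10000) = 0.73345
R(D) = exp(−0.0000094 × 10000) = 0.91028
R(E) = exp(−0.000022 × 10000) = 0.80252
Parallel (A and B): 1 − (1 − 0.95983)(1 − 0.76338) = 0.99049
Parallel (C and D): 1 − (1 − 0.73345)(1 − 0.91028) = 0.97609
Series ([0.99049] and [0.97609]): 0.99049 × 0.97609 = 0.96681
Parallel ([0.96681] and E): 1 − (1 − 0.96681)(1 − 0.80252) = 0.993

0.993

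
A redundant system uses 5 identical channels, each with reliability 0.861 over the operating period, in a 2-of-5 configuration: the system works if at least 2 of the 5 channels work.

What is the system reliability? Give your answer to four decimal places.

R = Σ_{i=2}^{5} C(5,i) p^i (1−p)^{5−i} with p = 0.861
C(5,2)·0.861^2·0.139^3 = 0.019909
C(5,3)·0.861^3·0.139^2 = 0.123322
C(5,4)·0.861^4·0.139^1 = 0.381942
C(5,5)·0.861^5·0.139^0 = 0.473168
Sum = 0.9983

0.9983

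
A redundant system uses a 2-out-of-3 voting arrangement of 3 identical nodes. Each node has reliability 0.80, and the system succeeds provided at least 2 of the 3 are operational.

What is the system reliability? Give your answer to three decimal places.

0.896

R = Σ_{i=2}^{3} C(3,i) p^i (1−p)^{3−i} with p = 0.80
C(3,2)·0.80^2·0.20^1 = 0.38400
C(3,3)·0.80^3·0.20^0 = 0.51200
Sum = 0.896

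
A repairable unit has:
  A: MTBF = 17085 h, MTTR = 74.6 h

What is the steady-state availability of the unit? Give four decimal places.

A(A) = MTBF/(MTBF+MTTR) = 17085/(17085+74.6) = 0.9957

0.9957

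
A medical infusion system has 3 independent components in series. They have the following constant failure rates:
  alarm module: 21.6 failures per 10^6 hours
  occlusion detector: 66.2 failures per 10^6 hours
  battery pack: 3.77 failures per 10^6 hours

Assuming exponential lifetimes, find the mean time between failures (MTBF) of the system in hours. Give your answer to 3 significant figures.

10900

Series of exponential components: λ_sys = Σ λ_i
λ_sys = 0.0000216 + 0.0000662 + 0.00000377 = 9.1570e-05 /h
MTBF = 1 / λ_sys = 10900 h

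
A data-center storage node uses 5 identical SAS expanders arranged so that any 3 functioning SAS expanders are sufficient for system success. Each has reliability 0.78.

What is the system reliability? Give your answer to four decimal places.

R = Σ_{i=3}^{5} C(5,i) p^i (1−p)^{5−i} with p = 0.78
C(5,3)·0.78^3·0.22^2 = 0.229683
C(5,4)·0.78^4·0.22^1 = 0.407166
C(5,5)·0.78^5·0.22^0 = 0.288717
Sum = 0.9256

0.9256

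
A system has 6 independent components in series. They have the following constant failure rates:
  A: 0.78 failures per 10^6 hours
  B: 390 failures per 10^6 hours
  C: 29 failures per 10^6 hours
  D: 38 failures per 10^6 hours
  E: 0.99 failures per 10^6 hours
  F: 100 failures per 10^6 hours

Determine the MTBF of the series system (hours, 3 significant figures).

1790

Series of exponential components: λ_sys = Σ λ_i
λ_sys = 0.00000078 + 0.00039 + 0.000029 + 0.000038 + 0.00000099 + 0.00010 = 5.5877e-04 /h
MTBF = 1 / λ_sys = 1790 h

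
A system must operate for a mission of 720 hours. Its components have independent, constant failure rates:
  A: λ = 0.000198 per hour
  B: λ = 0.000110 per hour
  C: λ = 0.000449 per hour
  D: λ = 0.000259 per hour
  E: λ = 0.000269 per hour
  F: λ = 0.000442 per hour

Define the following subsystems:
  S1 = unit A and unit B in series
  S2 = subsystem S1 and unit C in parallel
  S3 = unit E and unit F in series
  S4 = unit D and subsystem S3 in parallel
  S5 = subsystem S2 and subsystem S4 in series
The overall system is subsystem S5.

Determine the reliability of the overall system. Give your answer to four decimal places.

R(A) = exp(−0.000198 × 720) = 0.867136
R(B) = exp(−0.000110 × 720) = 0.923855
R(C) = exp(−0.000449 × 720) = 0.723771
R(D) = exp(−0.000259 × 720) = 0.829875
R(E) = exp(−0.000269 × 720) = 0.823922
R(F) = exp(−0.000442 × 720) = 0.727428
Series (A and B): 0.867136 × 0.923855 = 0.801108
Parallel ([0.801108] and C): 1 − (1 − 0.801108)(1 − 0.723771) = 0.945060
Series (E and F): 0.823922 × 0.727428 = 0.599344
Parallel (D and [0.599344]): 1 − (1 − 0.829875)(1 − 0.599344) = 0.931838
Series ([0.945060] and [0.931838]): 0.945060 × 0.931838 = 0.8806

0.8806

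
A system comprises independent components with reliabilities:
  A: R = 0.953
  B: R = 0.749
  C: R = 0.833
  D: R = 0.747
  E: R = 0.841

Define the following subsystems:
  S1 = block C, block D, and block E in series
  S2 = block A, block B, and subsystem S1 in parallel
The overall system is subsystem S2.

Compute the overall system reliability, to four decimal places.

Series (C, D, and E): 0.833000 × 0.747000 × 0.841000 = 0.523313
Parallel (A, B, and [0.523313]): 1 − (1 − 0.953000)(1 − 0.749000)(1 − 0.523313) = 0.9944

0.9944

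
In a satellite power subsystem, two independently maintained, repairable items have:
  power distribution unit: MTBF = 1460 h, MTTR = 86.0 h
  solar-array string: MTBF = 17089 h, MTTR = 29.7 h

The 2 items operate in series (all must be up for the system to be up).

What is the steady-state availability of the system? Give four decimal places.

0.9427

A(power distribution unit) = MTBF/(MTBF+MTTR) = 1460/(1460+86.0) = 0.944373
A(solar-array string) = MTBF/(MTBF+MTTR) = 17089/(17089+29.7) = 0.998265
Series availability: 0.944373 × 0.998265 = 0.9427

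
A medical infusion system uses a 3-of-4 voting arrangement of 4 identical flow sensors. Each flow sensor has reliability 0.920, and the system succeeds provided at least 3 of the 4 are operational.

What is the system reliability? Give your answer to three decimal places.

R = Σ_{i=3}^{4} C(4,i) p^i (1−p)^{4−i} with p = 0.920
C(4,3)·0.920^3·0.080^1 = 0.24918
C(4,4)·0.920^4·0.080^0 = 0.71639
Sum = 0.966

0.966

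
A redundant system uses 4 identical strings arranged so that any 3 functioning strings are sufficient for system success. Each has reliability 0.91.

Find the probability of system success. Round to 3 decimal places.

R = Σ_{i=3}^{4} C(4,i) p^i (1−p)^{4−i} with p = 0.91
C(4,3)·0.91^3·0.09^1 = 0.27129
C(4,4)·0.91^4·0.09^0 = 0.68575
Sum = 0.957

0.957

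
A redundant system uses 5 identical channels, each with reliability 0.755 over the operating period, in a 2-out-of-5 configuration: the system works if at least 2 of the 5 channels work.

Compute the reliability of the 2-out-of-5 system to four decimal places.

R = Σ_{i=2}^{5} C(5,i) p^i (1−p)^{5−i} with p = 0.755
C(5,2)·0.755^2·0.245^3 = 0.083829
C(5,3)·0.755^3·0.245^2 = 0.258329
C(5,4)·0.755^4·0.245^1 = 0.398037
C(5,5)·0.755^5·0.245^0 = 0.245321
Sum = 0.9855

0.9855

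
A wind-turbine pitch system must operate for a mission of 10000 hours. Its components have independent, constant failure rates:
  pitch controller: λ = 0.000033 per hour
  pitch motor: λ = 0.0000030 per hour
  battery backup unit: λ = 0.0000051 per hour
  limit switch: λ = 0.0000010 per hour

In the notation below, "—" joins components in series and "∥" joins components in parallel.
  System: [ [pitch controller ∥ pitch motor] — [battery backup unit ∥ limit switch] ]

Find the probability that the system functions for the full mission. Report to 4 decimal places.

R(pitch controller) = exp(−0.000033 × 10000) = 0.718924
R(pitch motor) = exp(−0.0000030 × 10000) = 0.970446
R(battery backup unit) = exp(−0.0000051 × 10000) = 0.950279
R(limit switch) = exp(−0.0000010 × 10000) = 0.990050
Parallel (pitch controller and pitch motor): 1 − (1 − 0.718924)(1 − 0.970446) = 0.991693
Parallel (battery backup unit and limit switch): 1 − (1 − 0.950279)(1 − 0.990050) = 0.999505
Series ([0.991693] and [0.999505]): 0.991693 × 0.999505 = 0.9912

0.9912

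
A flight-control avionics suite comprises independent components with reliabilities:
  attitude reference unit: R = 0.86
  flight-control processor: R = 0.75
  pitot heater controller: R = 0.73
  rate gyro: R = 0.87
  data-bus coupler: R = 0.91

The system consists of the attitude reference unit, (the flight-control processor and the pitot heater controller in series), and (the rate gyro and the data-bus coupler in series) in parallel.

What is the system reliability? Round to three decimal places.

Series (flight-control processor and pitot heater controller): 0.75000 × 0.73000 = 0.54750
Series (rate gyro and data-bus coupler): 0.87000 × 0.91000 = 0.79170
Parallel (attitude reference unit, [0.54750], and [0.79170]): 1 − (1 − 0.86000)(1 − 0.54750)(1 − 0.79170) = 0.987

0.987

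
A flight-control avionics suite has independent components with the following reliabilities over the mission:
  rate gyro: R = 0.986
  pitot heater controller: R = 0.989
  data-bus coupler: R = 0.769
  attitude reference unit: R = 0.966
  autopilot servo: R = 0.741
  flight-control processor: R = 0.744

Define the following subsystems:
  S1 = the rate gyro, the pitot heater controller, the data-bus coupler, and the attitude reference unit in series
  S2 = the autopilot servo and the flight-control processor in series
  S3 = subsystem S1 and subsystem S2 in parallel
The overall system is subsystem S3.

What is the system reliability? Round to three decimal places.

Series (rate gyro, pitot heater controller, data-bus coupler, and attitude reference unit): 0.98600 × 0.98900 × 0.76900 × 0.96600 = 0.72440
Series (autopilot servo and flight-control processor): 0.74100 × 0.74400 = 0.55130
Parallel ([0.72440] and [0.55130]): 1 − (1 − 0.72440)(1 − 0.55130) = 0.876

0.876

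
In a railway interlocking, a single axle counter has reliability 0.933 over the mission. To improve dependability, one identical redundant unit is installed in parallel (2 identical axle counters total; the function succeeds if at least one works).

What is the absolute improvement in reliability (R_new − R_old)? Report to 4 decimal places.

0.0625

R_before = 0.933
R_after = 1 − (1 − 0.933)^2 = 0.9955
ΔR = 0.9955 − 0.933 = 0.0625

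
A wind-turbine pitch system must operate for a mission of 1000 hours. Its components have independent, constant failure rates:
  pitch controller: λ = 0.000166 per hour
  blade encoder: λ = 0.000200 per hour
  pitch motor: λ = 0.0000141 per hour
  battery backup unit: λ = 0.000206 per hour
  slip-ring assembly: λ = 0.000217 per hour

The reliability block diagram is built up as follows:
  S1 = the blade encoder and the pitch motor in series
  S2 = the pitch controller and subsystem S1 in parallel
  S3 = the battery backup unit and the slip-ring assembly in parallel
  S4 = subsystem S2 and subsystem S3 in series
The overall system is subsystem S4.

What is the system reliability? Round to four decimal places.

R(pitch controller) = exp(−0.000166 × 1000) = 0.847046
R(blade encoder) = exp(−0.000200 × 1000) = 0.818731
R(pitch motor) = exp(−0.0000141 × 1000) = 0.985999
R(battery backup unit) = exp(−0.000206 × 1000) = 0.813833
R(slip-ring assembly) = exp(−0.000217 × 1000) = 0.804930
Series (blade encoder and pitch motor): 0.818731 × 0.985999 = 0.807268
Parallel (pitch controller and [0.807268]): 1 − (1 − 0.847046)(1 − 0.807268) = 0.970521
Parallel (battery backup unit and slip-ring assembly): 1 − (1 − 0.813833)(1 − 0.804930) = 0.963684
Series ([0.970521] and [0.963684]): 0.970521 × 0.963684 = 0.9353

0.9353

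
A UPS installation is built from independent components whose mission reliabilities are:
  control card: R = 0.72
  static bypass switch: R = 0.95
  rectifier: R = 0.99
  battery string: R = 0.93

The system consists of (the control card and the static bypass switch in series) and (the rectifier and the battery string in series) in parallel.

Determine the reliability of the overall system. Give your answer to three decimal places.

0.975

Series (control card and static bypass switch): 0.72000 × 0.95000 = 0.68400
Series (rectifier and battery string): 0.99000 × 0.93000 = 0.92070
Parallel ([0.68400] and [0.92070]): 1 − (1 − 0.68400)(1 − 0.92070) = 0.975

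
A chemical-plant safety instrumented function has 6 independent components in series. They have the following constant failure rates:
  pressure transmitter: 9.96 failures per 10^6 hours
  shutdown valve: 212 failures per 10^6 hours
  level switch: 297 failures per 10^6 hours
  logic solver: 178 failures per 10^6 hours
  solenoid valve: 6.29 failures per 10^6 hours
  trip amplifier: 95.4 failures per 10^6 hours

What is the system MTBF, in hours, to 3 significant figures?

1250

Series of exponential components: λ_sys = Σ λ_i
λ_sys = 0.00000996 + 0.000212 + 0.000297 + 0.000178 + 0.00000629 + 0.0000954 = 7.9865e-04 /h
MTBF = 1 / λ_sys = 1250 h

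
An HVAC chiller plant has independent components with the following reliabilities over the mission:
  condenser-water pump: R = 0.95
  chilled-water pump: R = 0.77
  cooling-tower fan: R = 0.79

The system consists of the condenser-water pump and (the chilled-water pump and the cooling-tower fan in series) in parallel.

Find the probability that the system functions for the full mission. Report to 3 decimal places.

Series (chilled-water pump and cooling-tower fan): 0.77000 × 0.79000 = 0.60830
Parallel (condenser-water pump and [0.60830]): 1 − (1 − 0.95000)(1 − 0.60830) = 0.980

0.980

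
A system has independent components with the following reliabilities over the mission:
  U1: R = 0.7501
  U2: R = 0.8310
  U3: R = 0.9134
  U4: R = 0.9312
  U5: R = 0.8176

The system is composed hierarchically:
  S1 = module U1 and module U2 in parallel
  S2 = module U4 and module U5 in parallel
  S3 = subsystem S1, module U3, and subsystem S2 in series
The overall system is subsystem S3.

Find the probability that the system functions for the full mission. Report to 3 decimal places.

Parallel (U1 and U2): 1 − (1 − 0.75010)(1 − 0.83100) = 0.95777
Parallel (U4 and U5): 1 − (1 − 0.93120)(1 − 0.81760) = 0.98745
Series ([0.95777], U3, and [0.98745]): 0.95777 × 0.91340 × 0.98745 = 0.864

0.864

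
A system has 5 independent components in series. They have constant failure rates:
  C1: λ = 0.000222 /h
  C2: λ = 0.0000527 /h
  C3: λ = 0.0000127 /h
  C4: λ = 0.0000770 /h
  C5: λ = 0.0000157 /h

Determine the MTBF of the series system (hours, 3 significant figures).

Series of exponential components: λ_sys = Σ λ_i
λ_sys = 0.000222 + 0.0000527 + 0.0000127 + 0.0000770 + 0.0000157 = 3.8010e-04 /h
MTBF = 1 / λ_sys = 2630 h

2630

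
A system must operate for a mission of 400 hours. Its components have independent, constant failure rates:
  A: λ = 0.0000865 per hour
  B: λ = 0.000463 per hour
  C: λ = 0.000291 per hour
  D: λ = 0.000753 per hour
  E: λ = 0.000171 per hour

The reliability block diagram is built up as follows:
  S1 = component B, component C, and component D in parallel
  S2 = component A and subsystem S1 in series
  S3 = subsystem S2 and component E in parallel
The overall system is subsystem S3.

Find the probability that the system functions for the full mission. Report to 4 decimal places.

0.9974

R(A) = exp(−0.0000865 × 400) = 0.965992
R(B) = exp(−0.000463 × 400) = 0.830938
R(C) = exp(−0.000291 × 400) = 0.890119
R(D) = exp(−0.000753 × 400) = 0.739930
R(E) = exp(−0.000171 × 400) = 0.933887
Parallel (B, C, and D): 1 − (1 − 0.830938)(1 − 0.890119)(1 − 0.739930) = 0.995169
Series (A and [0.995169]): 0.965992 × 0.995169 = 0.961325
Parallel ([0.961325] and E): 1 − (1 − 0.961325)(1 − 0.933887) = 0.9974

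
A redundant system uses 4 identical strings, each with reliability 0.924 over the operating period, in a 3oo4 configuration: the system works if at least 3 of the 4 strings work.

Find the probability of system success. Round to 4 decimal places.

0.9688

R = Σ_{i=3}^{4} C(4,i) p^i (1−p)^{4−i} with p = 0.924
C(4,3)·0.924^3·0.076^1 = 0.239822
C(4,4)·0.924^4·0.076^0 = 0.728933
Sum = 0.9688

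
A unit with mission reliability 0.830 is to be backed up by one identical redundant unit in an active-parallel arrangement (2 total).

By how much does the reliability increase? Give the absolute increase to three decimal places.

R_before = 0.830
R_after = 1 − (1 − 0.830)^2 = 0.971
ΔR = 0.971 − 0.830 = 0.141

0.141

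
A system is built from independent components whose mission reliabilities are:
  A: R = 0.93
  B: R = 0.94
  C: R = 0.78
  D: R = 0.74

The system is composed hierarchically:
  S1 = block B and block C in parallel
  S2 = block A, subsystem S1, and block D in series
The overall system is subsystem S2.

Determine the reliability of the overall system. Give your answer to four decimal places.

0.6791

Parallel (B and C): 1 − (1 − 0.940000)(1 − 0.780000) = 0.986800
Series (A, [0.986800], and D): 0.930000 × 0.986800 × 0.740000 = 0.6791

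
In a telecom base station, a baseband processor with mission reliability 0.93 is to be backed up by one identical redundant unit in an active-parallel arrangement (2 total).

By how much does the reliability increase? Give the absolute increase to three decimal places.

0.065

R_before = 0.93
R_after = 1 − (1 − 0.93)^2 = 0.995
ΔR = 0.995 − 0.93 = 0.065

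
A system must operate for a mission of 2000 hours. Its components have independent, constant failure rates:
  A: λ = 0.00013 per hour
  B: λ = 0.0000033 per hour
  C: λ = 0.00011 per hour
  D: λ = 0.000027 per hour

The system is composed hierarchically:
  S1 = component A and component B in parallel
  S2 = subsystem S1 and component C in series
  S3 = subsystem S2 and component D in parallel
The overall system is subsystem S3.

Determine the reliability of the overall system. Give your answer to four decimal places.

R(A) = exp(−0.00013 × 2000) = 0.771052
R(B) = exp(−0.0000033 × 2000) = 0.993422
R(C) = exp(−0.00011 × 2000) = 0.802519
R(D) = exp(−0.000027 × 2000) = 0.947432
Parallel (A and B): 1 − (1 − 0.771052)(1 − 0.993422) = 0.998494
Series ([0.998494] and C): 0.998494 × 0.802519 = 0.801310
Parallel ([0.801310] and D): 1 − (1 − 0.801310)(1 − 0.947432) = 0.9896

0.9896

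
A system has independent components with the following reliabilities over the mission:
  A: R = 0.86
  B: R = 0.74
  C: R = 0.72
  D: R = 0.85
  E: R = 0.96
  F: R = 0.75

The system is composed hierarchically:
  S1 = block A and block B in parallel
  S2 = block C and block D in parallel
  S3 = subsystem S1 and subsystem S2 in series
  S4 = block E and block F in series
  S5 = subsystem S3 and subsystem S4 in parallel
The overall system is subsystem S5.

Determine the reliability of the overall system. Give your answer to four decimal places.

Parallel (A and B): 1 − (1 − 0.860000)(1 − 0.740000) = 0.963600
Parallel (C and D): 1 − (1 − 0.720000)(1 − 0.850000) = 0.958000
Series ([0.963600] and [0.958000]): 0.963600 × 0.958000 = 0.923129
Series (E and F): 0.960000 × 0.750000 = 0.720000
Parallel ([0.923129] and [0.720000]): 1 − (1 − 0.923129)(1 − 0.720000) = 0.9785

0.9785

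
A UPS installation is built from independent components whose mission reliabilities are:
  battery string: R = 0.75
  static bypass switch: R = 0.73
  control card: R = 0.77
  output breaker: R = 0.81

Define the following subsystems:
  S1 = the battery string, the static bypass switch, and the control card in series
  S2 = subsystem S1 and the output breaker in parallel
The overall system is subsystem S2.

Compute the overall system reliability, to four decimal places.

Series (battery string, static bypass switch, and control card): 0.750000 × 0.730000 × 0.770000 = 0.421575
Parallel ([0.421575] and output breaker): 1 − (1 − 0.421575)(1 − 0.810000) = 0.8901

0.8901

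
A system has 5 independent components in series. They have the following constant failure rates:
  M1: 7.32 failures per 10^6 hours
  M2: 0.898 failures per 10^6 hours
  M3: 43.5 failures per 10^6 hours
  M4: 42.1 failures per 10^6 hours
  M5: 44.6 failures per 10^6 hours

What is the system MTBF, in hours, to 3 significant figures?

7220

Series of exponential components: λ_sys = Σ λ_i
λ_sys = 0.00000732 + 0.000000898 + 0.0000435 + 0.0000421 + 0.0000446 = 1.3842e-04 /h
MTBF = 1 / λ_sys = 7220 h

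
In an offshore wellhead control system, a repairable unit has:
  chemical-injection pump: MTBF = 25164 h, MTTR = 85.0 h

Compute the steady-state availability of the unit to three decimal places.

A(chemical-injection pump) = MTBF/(MTBF+MTTR) = 25164/(25164+85.0) = 0.997

0.997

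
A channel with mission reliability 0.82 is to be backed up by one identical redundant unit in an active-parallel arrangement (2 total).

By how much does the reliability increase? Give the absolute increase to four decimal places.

R_before = 0.82
R_after = 1 − (1 − 0.82)^2 = 0.9676
ΔR = 0.9676 − 0.82 = 0.1476

0.1476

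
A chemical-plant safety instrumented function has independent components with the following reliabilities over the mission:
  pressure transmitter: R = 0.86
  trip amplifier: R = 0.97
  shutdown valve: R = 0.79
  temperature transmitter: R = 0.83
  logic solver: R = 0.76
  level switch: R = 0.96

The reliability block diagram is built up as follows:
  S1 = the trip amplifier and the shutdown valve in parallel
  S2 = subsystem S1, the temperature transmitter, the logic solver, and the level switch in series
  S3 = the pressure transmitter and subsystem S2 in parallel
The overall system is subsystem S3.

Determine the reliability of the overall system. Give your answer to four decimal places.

Parallel (trip amplifier and shutdown valve): 1 − (1 − 0.970000)(1 − 0.790000) = 0.993700
Series ([0.993700], temperature transmitter, logic solver, and level switch): 0.993700 × 0.830000 × 0.760000 × 0.960000 = 0.601753
Parallel (pressure transmitter and [0.601753]): 1 − (1 − 0.860000)(1 − 0.601753) = 0.9442

0.9442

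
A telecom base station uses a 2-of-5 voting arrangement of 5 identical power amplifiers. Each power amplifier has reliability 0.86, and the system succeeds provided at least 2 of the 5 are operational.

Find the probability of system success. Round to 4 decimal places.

0.9983

R = Σ_{i=2}^{5} C(5,i) p^i (1−p)^{5−i} with p = 0.86
C(5,2)·0.86^2·0.14^3 = 0.020295
C(5,3)·0.86^3·0.14^2 = 0.124667
C(5,4)·0.86^4·0.14^1 = 0.382906
C(5,5)·0.86^5·0.14^0 = 0.470427
Sum = 0.9983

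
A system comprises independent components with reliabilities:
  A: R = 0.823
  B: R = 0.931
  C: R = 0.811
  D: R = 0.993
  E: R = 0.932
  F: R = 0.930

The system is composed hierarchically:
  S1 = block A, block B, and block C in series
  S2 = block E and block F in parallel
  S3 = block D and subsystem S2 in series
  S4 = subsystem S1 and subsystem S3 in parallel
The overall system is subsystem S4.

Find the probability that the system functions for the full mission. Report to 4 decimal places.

Series (A, B, and C): 0.823000 × 0.931000 × 0.811000 = 0.621399
Parallel (E and F): 1 − (1 − 0.932000)(1 − 0.930000) = 0.995240
Series (D and [0.995240]): 0.993000 × 0.995240 = 0.988273
Parallel ([0.621399] and [0.988273]): 1 − (1 − 0.621399)(1 − 0.988273) = 0.9956

0.9956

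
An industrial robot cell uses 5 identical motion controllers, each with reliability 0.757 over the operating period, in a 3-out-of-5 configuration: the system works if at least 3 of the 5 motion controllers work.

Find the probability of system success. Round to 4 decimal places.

0.9037

R = Σ_{i=3}^{5} C(5,i) p^i (1−p)^{5−i} with p = 0.757
C(5,3)·0.757^3·0.243^2 = 0.256153
C(5,4)·0.757^4·0.243^1 = 0.398988
C(5,5)·0.757^5·0.243^0 = 0.248588
Sum = 0.9037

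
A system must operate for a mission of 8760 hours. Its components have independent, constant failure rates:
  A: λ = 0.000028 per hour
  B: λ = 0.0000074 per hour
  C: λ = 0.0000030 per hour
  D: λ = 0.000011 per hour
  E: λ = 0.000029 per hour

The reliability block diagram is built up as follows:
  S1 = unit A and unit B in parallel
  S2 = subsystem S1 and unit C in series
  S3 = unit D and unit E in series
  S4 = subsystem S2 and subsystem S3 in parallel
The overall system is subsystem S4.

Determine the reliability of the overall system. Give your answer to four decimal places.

R(A) = exp(−0.000028 × 8760) = 0.782485
R(B) = exp(−0.0000074 × 8760) = 0.937232
R(C) = exp(−0.0000030 × 8760) = 0.974062
R(D) = exp(−0.000011 × 8760) = 0.908137
R(E) = exp(−0.000029 × 8760) = 0.775661
Parallel (A and B): 1 − (1 − 0.782485)(1 − 0.937232) = 0.986347
Series ([0.986347] and C): 0.986347 × 0.974062 = 0.960763
Series (D and E): 0.908137 × 0.775661 = 0.704406
Parallel ([0.960763] and [0.704406]): 1 − (1 − 0.960763)(1 − 0.704406) = 0.9884

0.9884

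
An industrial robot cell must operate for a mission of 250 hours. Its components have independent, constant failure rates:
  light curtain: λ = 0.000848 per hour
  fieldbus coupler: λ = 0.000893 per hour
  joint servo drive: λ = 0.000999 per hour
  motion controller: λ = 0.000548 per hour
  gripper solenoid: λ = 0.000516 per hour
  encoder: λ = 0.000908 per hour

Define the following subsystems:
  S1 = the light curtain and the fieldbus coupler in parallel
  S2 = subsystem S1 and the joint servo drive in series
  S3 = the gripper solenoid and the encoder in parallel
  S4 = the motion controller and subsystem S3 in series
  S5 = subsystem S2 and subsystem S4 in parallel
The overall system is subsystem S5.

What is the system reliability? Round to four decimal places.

R(light curtain) = exp(−0.000848 × 250) = 0.808965
R(fieldbus coupler) = exp(−0.000893 × 250) = 0.799915
R(joint servo drive) = exp(−0.000999 × 250) = 0.778996
R(motion controller) = exp(−0.000548 × 250) = 0.871970
R(gripper solenoid) = exp(−0.000516 × 250) = 0.878974
R(encoder) = exp(−0.000908 × 250) = 0.796921
Parallel (light curtain and fieldbus coupler): 1 − (1 − 0.808965)(1 − 0.799915) = 0.961777
Series ([0.961777] and joint servo drive): 0.961777 × 0.778996 = 0.749220
Parallel (gripper solenoid and encoder): 1 − (1 − 0.878974)(1 − 0.796921) = 0.975422
Series (motion controller and [0.975422]): 0.871970 × 0.975422 = 0.850539
Parallel ([0.749220] and [0.850539]): 1 − (1 − 0.749220)(1 − 0.850539) = 0.9625

0.9625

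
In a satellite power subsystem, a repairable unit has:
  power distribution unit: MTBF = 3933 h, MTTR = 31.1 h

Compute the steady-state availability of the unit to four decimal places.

0.9922

A(power distribution unit) = MTBF/(MTBF+MTTR) = 3933/(3933+31.1) = 0.9922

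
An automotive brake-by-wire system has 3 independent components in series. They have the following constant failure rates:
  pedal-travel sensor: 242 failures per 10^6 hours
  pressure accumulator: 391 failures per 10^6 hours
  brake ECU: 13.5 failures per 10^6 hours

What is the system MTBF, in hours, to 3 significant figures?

Series of exponential components: λ_sys = Σ λ_i
λ_sys = 0.000242 + 0.000391 + 0.0000135 = 6.4650e-04 /h
MTBF = 1 / λ_sys = 1550 h

1550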